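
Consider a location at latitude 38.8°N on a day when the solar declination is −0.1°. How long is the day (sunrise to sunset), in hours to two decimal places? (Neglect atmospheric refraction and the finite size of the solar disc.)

11.99 hours

cos H_s = −tan(38.8°) · tan(-0.1°) = 0.0014, so H_s = arccos(0.0014) = 89.92°.
Day length = 2 H_s / 15° h⁻¹ = 179.84° / 15 = 11.989 h.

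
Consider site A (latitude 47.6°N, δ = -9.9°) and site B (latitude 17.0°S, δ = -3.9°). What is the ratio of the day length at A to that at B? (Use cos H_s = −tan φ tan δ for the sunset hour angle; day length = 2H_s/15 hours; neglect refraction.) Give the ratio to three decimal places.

0.866

A: H_s = arccos(−tan 47.6° · tan -9.9°) = 78.98°, so 2H_s/15 = 10.5307 h.
B: H_s = arccos(−tan -17.0° · tan -3.9°) = 91.19°, so 2H_s/15 = 12.1587 h.
Ratio A/B = 10.5307 / 12.1587 = 0.8661.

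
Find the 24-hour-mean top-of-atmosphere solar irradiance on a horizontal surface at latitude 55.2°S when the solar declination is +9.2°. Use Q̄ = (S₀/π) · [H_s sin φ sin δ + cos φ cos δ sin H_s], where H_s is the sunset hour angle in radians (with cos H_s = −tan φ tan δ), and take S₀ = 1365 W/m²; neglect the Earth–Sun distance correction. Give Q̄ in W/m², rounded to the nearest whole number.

162 W/m²

cos H_s = −tan(-55.2°) · tan(9.2°) = 0.2330, so H_s = arccos(0.2330) = 76.53°. In radians, H_s = 1.3357.
H_s sin φ sin δ = 1.3357 × -0.8211 × 0.1599 = -0.1754.
cos φ cos δ sin H_s = 0.5707 × 0.9871 × 0.9725 = 0.5478.
Q̄ = (1365/π) × (-0.1754 + 0.5478) = 434.49 × 0.3724 = 161.80 W/m².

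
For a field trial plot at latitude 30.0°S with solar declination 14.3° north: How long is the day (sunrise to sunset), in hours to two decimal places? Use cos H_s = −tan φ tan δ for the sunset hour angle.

cos H_s = −tan(-30.0°) · tan(14.3°) = 0.1472, so H_s = arccos(0.1472) = 81.54°.
Day length = 2 H_s / 15° h⁻¹ = 163.08° / 15 = 10.872 h.

10.87 hours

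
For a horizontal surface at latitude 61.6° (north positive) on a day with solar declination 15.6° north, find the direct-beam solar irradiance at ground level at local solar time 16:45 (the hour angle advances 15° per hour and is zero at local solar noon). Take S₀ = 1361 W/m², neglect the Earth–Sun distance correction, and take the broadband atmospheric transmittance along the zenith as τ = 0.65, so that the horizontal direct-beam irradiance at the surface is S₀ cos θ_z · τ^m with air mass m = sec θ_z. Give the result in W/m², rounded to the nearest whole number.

170 W/m²

Hour angle H = 15° × (16.75 − 12) = 71.25°.
cos θ_z = sin φ sin δ + cos φ cos δ cos H = (0.8796)(0.2689) + (0.4756)(0.9632)(0.3214) = 0.3838.
Air mass m = 1/cos θ_z = 1/0.3838 = 2.606; τ^m = 0.65^2.606 = 0.3254.
Surface direct beam = 1361 × 0.3838 × 0.3254 = 169.97 W/m².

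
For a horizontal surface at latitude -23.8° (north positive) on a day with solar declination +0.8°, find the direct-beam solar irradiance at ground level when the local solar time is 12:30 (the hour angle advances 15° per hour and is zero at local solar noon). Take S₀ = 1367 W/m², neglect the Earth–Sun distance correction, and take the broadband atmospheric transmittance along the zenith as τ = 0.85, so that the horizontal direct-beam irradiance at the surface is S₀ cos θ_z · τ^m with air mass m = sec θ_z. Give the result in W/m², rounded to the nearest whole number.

1029 W/m²

Hour angle H = 15° × (12.5 − 12) = 7.50°.
cos θ_z = sin φ sin δ + cos φ cos δ cos H = (-0.4035)(0.0140) + (0.9150)(0.9999)(0.9914) = 0.9014.
Air mass m = 1/cos θ_z = 1/0.9014 = 1.109; τ^m = 0.85^1.109 = 0.8351.
Surface direct beam = 1367 × 0.9014 × 0.8351 = 1029.02 W/m².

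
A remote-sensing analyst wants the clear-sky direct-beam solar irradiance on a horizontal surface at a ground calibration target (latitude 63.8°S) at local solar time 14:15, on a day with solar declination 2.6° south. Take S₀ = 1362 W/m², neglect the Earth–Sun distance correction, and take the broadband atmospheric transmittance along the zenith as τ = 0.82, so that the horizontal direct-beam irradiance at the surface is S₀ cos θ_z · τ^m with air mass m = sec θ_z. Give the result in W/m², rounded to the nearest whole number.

341 W/m²

Hour angle H = 15° × (14.25 − 12) = 33.75°.
cos θ_z = sin φ sin δ + cos φ cos δ cos H = (-0.8973)(-0.0454) + (0.4415)(0.9990)(0.8315) = 0.4075.
Air mass m = 1/cos θ_z = 1/0.4075 = 2.454; τ^m = 0.82^2.454 = 0.6145.
Surface direct beam = 1362 × 0.4075 × 0.6145 = 341.06 W/m².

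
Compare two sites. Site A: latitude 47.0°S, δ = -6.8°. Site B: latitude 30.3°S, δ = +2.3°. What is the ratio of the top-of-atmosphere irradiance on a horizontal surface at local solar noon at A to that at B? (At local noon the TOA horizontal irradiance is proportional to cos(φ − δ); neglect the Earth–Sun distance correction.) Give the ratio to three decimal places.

0.907

A: cos θ_z = cos(-47.0° − (-6.8°)) = 0.7638.
B: cos θ_z = cos(-30.3° − (2.3°)) = 0.8425.
Ratio A/B = 0.7638 / 0.8425 = 0.9066.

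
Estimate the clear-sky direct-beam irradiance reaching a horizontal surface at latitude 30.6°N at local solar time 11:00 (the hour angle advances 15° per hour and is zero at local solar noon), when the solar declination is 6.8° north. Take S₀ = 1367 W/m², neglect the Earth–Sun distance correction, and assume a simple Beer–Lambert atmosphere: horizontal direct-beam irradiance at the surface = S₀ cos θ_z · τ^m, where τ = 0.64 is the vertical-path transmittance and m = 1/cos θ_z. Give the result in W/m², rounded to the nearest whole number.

732 W/m²

Hour angle H = 15° × (11 − 12) = -15.00°.
cos θ_z = sin φ sin δ + cos φ cos δ cos H = (0.5090)(0.1184) + (0.8607)(0.9930)(0.9659) = 0.8858.
Air mass m = 1/cos θ_z = 1/0.8858 = 1.129; τ^m = 0.64^1.129 = 0.6042.
Surface direct beam = 1367 × 0.8858 × 0.6042 = 731.62 W/m².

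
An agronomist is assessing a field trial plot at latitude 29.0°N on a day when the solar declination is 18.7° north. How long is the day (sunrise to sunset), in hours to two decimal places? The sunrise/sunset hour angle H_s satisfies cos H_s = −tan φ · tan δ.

13.44 hours

cos H_s = −tan(29.0°) · tan(18.7°) = -0.1876, so H_s = arccos(-0.1876) = 100.81°.
Day length = 2 H_s / 15° h⁻¹ = 201.62° / 15 = 13.441 h.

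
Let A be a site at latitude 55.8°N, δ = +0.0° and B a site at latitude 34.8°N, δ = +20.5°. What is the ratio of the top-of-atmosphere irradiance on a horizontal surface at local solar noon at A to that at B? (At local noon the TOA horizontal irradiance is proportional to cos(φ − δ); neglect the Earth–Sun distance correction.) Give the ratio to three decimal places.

0.580

A: cos θ_z = cos(55.8° − (0.0°)) = 0.5621.
B: cos θ_z = cos(34.8° − (20.5°)) = 0.9690.
Ratio A/B = 0.5621 / 0.9690 = 0.5801.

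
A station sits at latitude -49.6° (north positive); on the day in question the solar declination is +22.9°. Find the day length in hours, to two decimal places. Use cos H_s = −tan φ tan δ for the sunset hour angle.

8.03 hours

−tan φ tan δ = −(-1.1750)(0.4224) = 0.4963; H_s = arccos(0.4963) = 60.24°.
Day length = 2 H_s / 15° h⁻¹ = 120.48° / 15 = 8.032 h.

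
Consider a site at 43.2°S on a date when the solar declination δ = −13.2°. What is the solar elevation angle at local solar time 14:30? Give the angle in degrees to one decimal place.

Hour angle H = 15° × (14.5 − 12) = 37.50°.
cos θ_z = sin φ sin δ + cos φ cos δ cos H = (-0.6845)(-0.2284) + (0.7290)(0.9736)(0.7934) = 0.7195.
θ_z = arccos(0.7195) = 43.99°, so the elevation is 90° − 43.99° = 46.01°.

46.0°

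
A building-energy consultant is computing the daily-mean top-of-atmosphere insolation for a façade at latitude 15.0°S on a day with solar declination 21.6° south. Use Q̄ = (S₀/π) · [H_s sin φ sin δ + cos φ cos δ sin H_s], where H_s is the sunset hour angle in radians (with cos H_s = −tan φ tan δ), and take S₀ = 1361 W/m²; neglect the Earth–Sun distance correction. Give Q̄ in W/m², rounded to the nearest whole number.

cos H_s = −tan(-15.0°) · tan(-21.6°) = -0.1061, so H_s = arccos(-0.1061) = 96.09°. In radians, H_s = 1.6771.
H_s sin φ sin δ = 1.6771 × -0.2588 × -0.3681 = 0.1598.
cos φ cos δ sin H_s = 0.9659 × 0.9298 × 0.9944 = 0.8931.
Q̄ = (1361/π) × (0.1598 + 0.8931) = 433.22 × 1.0529 = 456.14 W/m².

456 W/m²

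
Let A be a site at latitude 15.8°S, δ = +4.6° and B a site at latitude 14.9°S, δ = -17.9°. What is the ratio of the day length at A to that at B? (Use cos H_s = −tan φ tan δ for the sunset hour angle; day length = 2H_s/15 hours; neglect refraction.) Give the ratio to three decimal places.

0.934

A: H_s = arccos(−tan -15.8° · tan 4.6°) = 88.70°, so 2H_s/15 = 11.8267 h.
B: H_s = arccos(−tan -14.9° · tan -17.9°) = 94.93°, so 2H_s/15 = 12.6573 h.
Ratio A/B = 11.8267 / 12.6573 = 0.9344.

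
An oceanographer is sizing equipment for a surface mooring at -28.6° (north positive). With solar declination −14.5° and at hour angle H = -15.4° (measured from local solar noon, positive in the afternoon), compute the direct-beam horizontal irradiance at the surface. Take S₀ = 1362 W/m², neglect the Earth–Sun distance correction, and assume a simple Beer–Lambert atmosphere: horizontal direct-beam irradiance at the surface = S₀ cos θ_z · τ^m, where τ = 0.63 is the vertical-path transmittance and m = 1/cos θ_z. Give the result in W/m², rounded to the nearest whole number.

782 W/m²

With φ = -28.6°, δ = -14.5°, H = -15.40°: sin φ sin δ = 0.1199, cos φ cos δ cos H = 0.8195, so cos θ_z = 0.9394.
Air mass m = 1/cos θ_z = 1/0.9394 = 1.065; τ^m = 0.63^1.065 = 0.6114.
Surface direct beam = 1362 × 0.9394 × 0.6114 = 782.26 W/m².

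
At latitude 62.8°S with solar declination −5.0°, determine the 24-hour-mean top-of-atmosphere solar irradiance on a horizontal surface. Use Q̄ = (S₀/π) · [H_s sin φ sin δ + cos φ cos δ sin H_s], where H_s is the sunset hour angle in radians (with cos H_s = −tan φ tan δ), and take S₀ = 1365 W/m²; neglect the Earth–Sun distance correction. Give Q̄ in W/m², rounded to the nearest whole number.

The sunset hour angle satisfies cos H_s = −tan φ tan δ = -0.1702, giving H_s = 99.80°. In radians, H_s = 1.7418.
H_s sin φ sin δ = 1.7418 × -0.8894 × -0.0872 = 0.1351.
cos φ cos δ sin H_s = 0.4571 × 0.9962 × 0.9854 = 0.4487.
Q̄ = (1365/π) × (0.1351 + 0.4487) = 434.49 × 0.5838 = 253.66 W/m².

254 W/m²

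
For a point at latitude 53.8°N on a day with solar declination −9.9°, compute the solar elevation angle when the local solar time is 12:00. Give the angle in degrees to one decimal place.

Hour angle H = 15° × (12 − 12) = 0.00°.
cos θ_z = sin φ sin δ + cos φ cos δ cos H = (0.8070)(-0.1719) + (0.5906)(0.9851)(1.0000) = 0.4431.
θ_z = arccos(0.4431) = 63.70°, so the elevation is 90° − 63.70° = 26.30°.

26.3°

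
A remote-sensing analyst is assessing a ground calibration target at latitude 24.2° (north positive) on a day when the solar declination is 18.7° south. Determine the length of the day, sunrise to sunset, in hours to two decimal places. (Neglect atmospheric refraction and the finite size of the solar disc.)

10.83 hours

The sunset hour angle satisfies cos H_s = −tan φ tan δ = 0.1521, giving H_s = 81.25°.
Day length = 2 H_s / 15° h⁻¹ = 162.50° / 15 = 10.833 h.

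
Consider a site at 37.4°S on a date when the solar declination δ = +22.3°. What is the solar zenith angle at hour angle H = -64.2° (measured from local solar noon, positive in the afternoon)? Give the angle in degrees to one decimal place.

cos θ_z = sin φ sin δ + cos φ cos δ cos H = (-0.6074)(0.3795) + (0.7944)(0.9252)(0.4352) = 0.0894.
θ_z = arccos(0.0894) = 84.87°.

84.9°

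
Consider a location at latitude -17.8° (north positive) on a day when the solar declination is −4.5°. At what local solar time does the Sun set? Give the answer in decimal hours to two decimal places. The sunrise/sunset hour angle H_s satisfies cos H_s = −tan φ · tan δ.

−tan φ tan δ = −(-0.3211)(-0.0787) = -0.0253; H_s = arccos(-0.0253) = 91.45°.
Sunset is at 12 + H_s/15 = 12 + 6.097 = 18.097 h local solar time.

18.10 h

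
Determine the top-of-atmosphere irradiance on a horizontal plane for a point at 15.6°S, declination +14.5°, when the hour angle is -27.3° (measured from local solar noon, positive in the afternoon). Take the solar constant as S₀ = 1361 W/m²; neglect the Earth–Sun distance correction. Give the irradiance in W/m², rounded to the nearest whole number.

With φ = -15.6°, δ = 14.5°, H = -27.30°: sin φ sin δ = -0.0673, cos φ cos δ cos H = 0.8286, so cos θ_z = 0.7613.
Top-of-atmosphere irradiance = S₀ cos θ_z = 1361 × 0.7613 = 1036.13 W/m².

1036 W/m²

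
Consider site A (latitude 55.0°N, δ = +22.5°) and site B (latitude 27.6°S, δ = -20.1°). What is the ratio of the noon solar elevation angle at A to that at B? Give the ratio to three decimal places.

0.697

A: 90° − |55.0 − (22.5)| = 57.50°.
B: 90° − |-27.6 − (-20.1)| = 82.50°.
Ratio A/B = 57.5000 / 82.5000 = 0.6970.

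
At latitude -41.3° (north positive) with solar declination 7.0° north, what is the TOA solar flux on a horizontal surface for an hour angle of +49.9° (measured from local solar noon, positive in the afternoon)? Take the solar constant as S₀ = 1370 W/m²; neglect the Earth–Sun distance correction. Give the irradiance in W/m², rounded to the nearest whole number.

548 W/m²

cos θ_z = sin φ sin δ + cos φ cos δ cos H = (-0.6600)(0.1219) + (0.7513)(0.9925)(0.6441) = 0.3998.
Top-of-atmosphere irradiance = S₀ cos θ_z = 1370 × 0.3998 = 547.73 W/m².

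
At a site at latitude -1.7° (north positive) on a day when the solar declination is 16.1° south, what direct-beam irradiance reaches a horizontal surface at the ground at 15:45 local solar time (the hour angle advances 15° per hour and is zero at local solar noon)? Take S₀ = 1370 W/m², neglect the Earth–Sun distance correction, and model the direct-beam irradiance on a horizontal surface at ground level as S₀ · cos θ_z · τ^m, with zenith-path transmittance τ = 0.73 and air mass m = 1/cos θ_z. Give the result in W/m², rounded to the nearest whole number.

415 W/m²

Hour angle H = 15° × (15.75 − 12) = 56.25°.
cos θ_z = sin φ sin δ + cos φ cos δ cos H = (-0.0297)(-0.2773) + (0.9996)(0.9608)(0.5556) = 0.5418.
Air mass m = 1/cos θ_z = 1/0.5418 = 1.846; τ^m = 0.73^1.846 = 0.5594.
Surface direct beam = 1370 × 0.5418 × 0.5594 = 415.22 W/m².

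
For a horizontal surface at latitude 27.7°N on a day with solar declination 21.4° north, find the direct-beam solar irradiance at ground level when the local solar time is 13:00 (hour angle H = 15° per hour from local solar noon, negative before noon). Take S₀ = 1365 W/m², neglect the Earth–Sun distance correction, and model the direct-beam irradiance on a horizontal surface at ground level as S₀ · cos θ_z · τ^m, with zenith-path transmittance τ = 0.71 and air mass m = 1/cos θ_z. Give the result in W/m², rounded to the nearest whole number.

925 W/m²

Hour angle H = 15° × (13 − 12) = 15.00°.
cos θ_z = sin φ sin δ + cos φ cos δ cos H = (0.4648)(0.3649) + (0.8854)(0.9311)(0.9659) = 0.9659.
Air mass m = 1/cos θ_z = 1/0.9659 = 1.035; τ^m = 0.71^1.035 = 0.7015.
Surface direct beam = 1365 × 0.9659 × 0.7015 = 924.90 W/m².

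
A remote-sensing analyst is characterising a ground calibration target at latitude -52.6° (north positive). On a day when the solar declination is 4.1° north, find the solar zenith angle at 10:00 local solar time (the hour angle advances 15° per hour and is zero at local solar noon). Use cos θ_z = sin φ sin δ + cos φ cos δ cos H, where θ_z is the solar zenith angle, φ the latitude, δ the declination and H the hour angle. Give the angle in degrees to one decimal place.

62.1°

Hour angle H = 15° × (10 − 12) = -30.00°.
With φ = -52.6°, δ = 4.1°, H = -30.00°: sin φ sin δ = -0.0568, cos φ cos δ cos H = 0.5247, so cos θ_z = 0.4679.
θ_z = arccos(0.4679) = 62.10°.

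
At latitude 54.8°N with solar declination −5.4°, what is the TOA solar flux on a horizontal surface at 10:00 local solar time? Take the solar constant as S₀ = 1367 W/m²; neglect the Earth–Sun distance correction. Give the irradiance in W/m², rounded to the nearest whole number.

574 W/m²

Hour angle H = 15° × (10 − 12) = -30.00°.
cos θ_z = sin(54.8°) sin(-5.4°) + cos(54.8°) cos(-5.4°) cos(-30.00°) = -0.0769 + 0.4970 = 0.4201.
Top-of-atmosphere irradiance = S₀ cos θ_z = 1367 × 0.4201 = 574.28 W/m².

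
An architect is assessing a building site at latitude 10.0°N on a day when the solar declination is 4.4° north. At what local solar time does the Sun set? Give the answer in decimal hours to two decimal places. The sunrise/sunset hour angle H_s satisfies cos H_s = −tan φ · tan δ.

−tan φ tan δ = −(0.1763)(0.0769) = -0.0136; H_s = arccos(-0.0136) = 90.78°.
Sunset is at 12 + H_s/15 = 12 + 6.052 = 18.052 h local solar time.

18.05 h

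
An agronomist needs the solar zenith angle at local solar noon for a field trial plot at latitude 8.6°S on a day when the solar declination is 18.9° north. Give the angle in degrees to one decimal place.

27.5°

At local solar noon the hour angle is zero, so the zenith angle is |φ − δ| = |-8.6° − (18.9°)| = 27.5°.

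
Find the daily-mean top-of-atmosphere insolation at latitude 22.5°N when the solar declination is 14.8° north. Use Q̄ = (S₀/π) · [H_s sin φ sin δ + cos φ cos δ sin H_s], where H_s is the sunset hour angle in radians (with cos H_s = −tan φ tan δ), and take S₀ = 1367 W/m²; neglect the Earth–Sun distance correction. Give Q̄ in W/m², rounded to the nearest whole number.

cos H_s = −tan(22.5°) · tan(14.8°) = -0.1094, so H_s = arccos(-0.1094) = 96.28°. In radians, H_s = 1.6804.
H_s sin φ sin δ = 1.6804 × 0.3827 × 0.2554 = 0.1642.
cos φ cos δ sin H_s = 0.9239 × 0.9668 × 0.9940 = 0.8879.
Q̄ = (1367/π) × (0.1642 + 0.8879) = 435.13 × 1.0521 = 457.80 W/m².

458 W/m²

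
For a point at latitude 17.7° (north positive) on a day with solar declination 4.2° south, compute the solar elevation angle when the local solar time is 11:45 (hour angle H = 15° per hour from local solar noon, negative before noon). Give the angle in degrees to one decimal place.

Hour angle H = 15° × (11.75 − 12) = -3.75°.
cos θ_z = sin φ sin δ + cos φ cos δ cos H = (0.3040)(-0.0732) + (0.9527)(0.9973)(0.9979) = 0.9259.
θ_z = arccos(0.9259) = 22.20°, so the elevation is 90° − 22.20° = 67.80°.

67.8°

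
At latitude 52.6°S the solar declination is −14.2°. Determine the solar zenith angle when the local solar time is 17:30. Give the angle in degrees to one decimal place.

Hour angle H = 15° × (17.5 − 12) = 82.50°.
cos θ_z = sin(-52.6°) sin(-14.2°) + cos(-52.6°) cos(-14.2°) cos(82.50°) = 0.1949 + 0.0769 = 0.2718.
θ_z = arccos(0.2718) = 74.23°.

74.2°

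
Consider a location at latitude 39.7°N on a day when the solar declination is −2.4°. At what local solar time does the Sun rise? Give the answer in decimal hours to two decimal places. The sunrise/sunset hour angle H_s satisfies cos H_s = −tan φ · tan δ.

cos H_s = −tan(39.7°) · tan(-2.4°) = 0.0348, so H_s = arccos(0.0348) = 88.01°.
Sunrise is at 12 − H_s/15 = 12 − 5.867 = 6.133 h local solar time.

6.13 h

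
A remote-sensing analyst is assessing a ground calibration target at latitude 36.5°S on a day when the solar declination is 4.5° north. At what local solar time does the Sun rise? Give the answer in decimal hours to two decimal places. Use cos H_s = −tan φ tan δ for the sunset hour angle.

6.22 h

cos H_s = −tan(-36.5°) · tan(4.5°) = 0.0582, so H_s = arccos(0.0582) = 86.66°.
Sunrise is at 12 − H_s/15 = 12 − 5.777 = 6.223 h local solar time.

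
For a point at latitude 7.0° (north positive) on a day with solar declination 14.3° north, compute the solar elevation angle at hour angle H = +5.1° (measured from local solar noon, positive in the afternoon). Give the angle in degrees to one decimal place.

cos θ_z = sin φ sin δ + cos φ cos δ cos H = (0.1219)(0.2470) + (0.9925)(0.9690)(0.9960) = 0.9880.
θ_z = arccos(0.9880) = 8.89°, so the elevation is 90° − 8.89° = 81.11°.

81.1°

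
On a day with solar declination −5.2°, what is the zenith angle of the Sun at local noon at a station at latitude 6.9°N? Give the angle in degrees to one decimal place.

12.1°

At local solar noon the hour angle is zero, so the zenith angle is |φ − δ| = |6.9° − (-5.2°)| = 12.1°.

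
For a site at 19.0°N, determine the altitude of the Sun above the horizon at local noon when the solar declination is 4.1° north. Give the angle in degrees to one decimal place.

75.1°

At local solar noon the hour angle is zero, so the elevation is 90° − |φ − δ| = 90° − |19.0° − (4.1°)| = 90° − 14.9° = 75.1°.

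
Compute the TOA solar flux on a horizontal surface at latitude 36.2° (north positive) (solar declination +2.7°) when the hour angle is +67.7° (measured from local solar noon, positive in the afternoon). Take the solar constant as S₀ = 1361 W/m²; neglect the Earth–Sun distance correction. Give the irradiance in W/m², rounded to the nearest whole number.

454 W/m²

cos θ_z = sin(36.2°) sin(2.7°) + cos(36.2°) cos(2.7°) cos(67.70°) = 0.0278 + 0.3059 = 0.3337.
Top-of-atmosphere irradiance = S₀ cos θ_z = 1361 × 0.3337 = 454.17 W/m².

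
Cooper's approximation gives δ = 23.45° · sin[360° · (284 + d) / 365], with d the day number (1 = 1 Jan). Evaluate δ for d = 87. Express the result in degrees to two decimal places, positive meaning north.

+2.42°

360 × (284 + 87) / 365 = 365.918°; sin(365.918°) = 0.1031.
δ = 23.45 × 0.1031 = 2.418° ≈ +2.42°.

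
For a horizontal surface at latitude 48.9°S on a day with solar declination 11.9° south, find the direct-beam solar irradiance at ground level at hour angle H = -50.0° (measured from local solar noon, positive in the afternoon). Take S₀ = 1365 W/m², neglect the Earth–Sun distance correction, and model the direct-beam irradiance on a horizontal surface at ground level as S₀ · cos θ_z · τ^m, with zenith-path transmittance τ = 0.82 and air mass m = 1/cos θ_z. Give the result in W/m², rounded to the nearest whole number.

548 W/m²

cos θ_z = sin(-48.9°) sin(-11.9°) + cos(-48.9°) cos(-11.9°) cos(-50.00°) = 0.1554 + 0.4135 = 0.5689.
Air mass m = 1/cos θ_z = 1/0.5689 = 1.758; τ^m = 0.82^1.758 = 0.7055.
Surface direct beam = 1365 × 0.5689 × 0.7055 = 547.85 W/m².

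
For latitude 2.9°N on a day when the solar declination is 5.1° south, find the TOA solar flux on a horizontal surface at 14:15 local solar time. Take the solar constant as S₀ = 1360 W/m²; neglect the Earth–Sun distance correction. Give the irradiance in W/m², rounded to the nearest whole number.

1119 W/m²

Hour angle H = 15° × (14.25 − 12) = 33.75°.
cos θ_z = sin(2.9°) sin(-5.1°) + cos(2.9°) cos(-5.1°) cos(33.75°) = -0.0045 + 0.8271 = 0.8226.
Top-of-atmosphere irradiance = S₀ cos θ_z = 1360 × 0.8226 = 1118.74 W/m².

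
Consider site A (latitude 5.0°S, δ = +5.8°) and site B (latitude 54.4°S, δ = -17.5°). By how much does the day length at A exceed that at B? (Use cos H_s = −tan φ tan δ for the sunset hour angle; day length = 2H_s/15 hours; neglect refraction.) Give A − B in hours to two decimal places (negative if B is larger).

A: H_s = arccos(−tan -5.0° · tan 5.8°) = 89.49°, so 2H_s/15 = 11.9320 h.
B: H_s = arccos(−tan -54.4° · tan -17.5°) = 116.13°, so 2H_s/15 = 15.4840 h.
A − B = 11.9320 − 15.4840 = -3.5520 h.

-3.55 h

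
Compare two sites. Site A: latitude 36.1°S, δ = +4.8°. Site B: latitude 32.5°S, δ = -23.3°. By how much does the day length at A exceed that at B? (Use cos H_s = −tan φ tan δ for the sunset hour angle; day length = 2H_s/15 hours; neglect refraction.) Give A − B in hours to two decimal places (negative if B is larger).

A: H_s = arccos(−tan -36.1° · tan 4.8°) = 86.49°, so 2H_s/15 = 11.5320 h.
B: H_s = arccos(−tan -32.5° · tan -23.3°) = 105.92°, so 2H_s/15 = 14.1227 h.
A − B = 11.5320 − 14.1227 = -2.5907 h.

-2.59 h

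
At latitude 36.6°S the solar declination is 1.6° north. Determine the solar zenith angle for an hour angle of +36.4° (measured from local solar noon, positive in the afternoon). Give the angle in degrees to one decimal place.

cos θ_z = sin(-36.6°) sin(1.6°) + cos(-36.6°) cos(1.6°) cos(36.40°) = -0.0166 + 0.6459 = 0.6293.
θ_z = arccos(0.6293) = 51.00°.

51.0°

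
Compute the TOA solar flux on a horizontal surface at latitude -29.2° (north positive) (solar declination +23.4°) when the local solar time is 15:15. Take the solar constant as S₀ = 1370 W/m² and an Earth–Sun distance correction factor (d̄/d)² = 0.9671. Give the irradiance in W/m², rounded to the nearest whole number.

443 W/m²

Hour angle H = 15° × (15.25 − 12) = 48.75°.
With φ = -29.2°, δ = 23.4°, H = 48.75°: sin φ sin δ = -0.1938, cos φ cos δ cos H = 0.5282, so cos θ_z = 0.3344.
Top-of-atmosphere irradiance = S₀ (d̄/d)² cos θ_z = 1370 × 0.9671 × 0.3344 = 443.06 W/m².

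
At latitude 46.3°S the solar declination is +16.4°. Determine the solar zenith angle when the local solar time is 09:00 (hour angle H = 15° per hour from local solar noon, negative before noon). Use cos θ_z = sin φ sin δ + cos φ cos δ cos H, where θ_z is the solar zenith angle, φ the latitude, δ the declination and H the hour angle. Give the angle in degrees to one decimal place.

Hour angle H = 15° × (9 − 12) = -45.00°.
cos θ_z = sin φ sin δ + cos φ cos δ cos H = (-0.7230)(0.2823) + (0.6909)(0.9593)(0.7071) = 0.2645.
θ_z = arccos(0.2645) = 74.66°.

74.7°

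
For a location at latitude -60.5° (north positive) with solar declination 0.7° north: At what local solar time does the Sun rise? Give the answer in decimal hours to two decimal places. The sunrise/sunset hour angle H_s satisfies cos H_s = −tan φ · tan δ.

6.08 h

cos H_s = −tan(-60.5°) · tan(0.7°) = 0.0216, so H_s = arccos(0.0216) = 88.76°.
Sunrise is at 12 − H_s/15 = 12 − 5.917 = 6.083 h local solar time.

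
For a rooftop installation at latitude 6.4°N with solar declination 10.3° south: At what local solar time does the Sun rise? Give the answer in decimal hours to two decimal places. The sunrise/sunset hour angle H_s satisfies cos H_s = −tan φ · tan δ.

cos H_s = −tan(6.4°) · tan(-10.3°) = 0.0204, so H_s = arccos(0.0204) = 88.83°.
Sunrise is at 12 − H_s/15 = 12 − 5.922 = 6.078 h local solar time.

6.08 h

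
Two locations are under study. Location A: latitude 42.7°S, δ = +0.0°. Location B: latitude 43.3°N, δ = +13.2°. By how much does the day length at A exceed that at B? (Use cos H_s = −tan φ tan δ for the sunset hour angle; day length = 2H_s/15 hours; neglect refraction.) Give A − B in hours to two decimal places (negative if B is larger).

A: H_s = arccos(−tan -42.7° · tan 0.0°) = 90.00°, so 2H_s/15 = 12.0000 h.
B: H_s = arccos(−tan 43.3° · tan 13.2°) = 102.77°, so 2H_s/15 = 13.7027 h.
A − B = 12.0000 − 13.7027 = -1.7027 h.

-1.70 h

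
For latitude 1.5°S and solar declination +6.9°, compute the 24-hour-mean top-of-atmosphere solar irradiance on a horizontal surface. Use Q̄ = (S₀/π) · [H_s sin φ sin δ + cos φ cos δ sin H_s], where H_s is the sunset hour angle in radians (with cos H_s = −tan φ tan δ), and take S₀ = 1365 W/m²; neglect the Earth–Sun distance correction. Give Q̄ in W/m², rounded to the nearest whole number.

cos H_s = −tan(-1.5°) · tan(6.9°) = 0.0032, so H_s = arccos(0.0032) = 89.82°. In radians, H_s = 1.5677.
H_s sin φ sin δ = 1.5677 × -0.0262 × 0.1201 = -0.0049.
cos φ cos δ sin H_s = 0.9997 × 0.9928 × 1.0000 = 0.9925.
Q̄ = (1365/π) × (-0.0049 + 0.9925) = 434.49 × 0.9876 = 429.10 W/m².

429 W/m²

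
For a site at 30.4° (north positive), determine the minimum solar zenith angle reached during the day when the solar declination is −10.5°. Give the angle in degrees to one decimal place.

At local solar noon the hour angle is zero, so the zenith angle is |φ − δ| = |30.4° − (-10.5°)| = 40.9°.

40.9°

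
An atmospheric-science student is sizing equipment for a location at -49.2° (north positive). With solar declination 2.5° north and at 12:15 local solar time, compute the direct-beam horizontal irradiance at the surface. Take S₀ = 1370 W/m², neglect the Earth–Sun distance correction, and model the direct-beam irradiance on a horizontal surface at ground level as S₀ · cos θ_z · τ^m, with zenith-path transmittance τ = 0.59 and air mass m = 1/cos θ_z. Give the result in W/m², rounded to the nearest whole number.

Hour angle H = 15° × (12.25 − 12) = 3.75°.
With φ = -49.2°, δ = 2.5°, H = 3.75°: sin φ sin δ = -0.0330, cos φ cos δ cos H = 0.6514, so cos θ_z = 0.6184.
Air mass m = 1/cos θ_z = 1/0.6184 = 1.617; τ^m = 0.59^1.617 = 0.4261.
Surface direct beam = 1370 × 0.6184 × 0.4261 = 361.00 W/m².

361 W/m²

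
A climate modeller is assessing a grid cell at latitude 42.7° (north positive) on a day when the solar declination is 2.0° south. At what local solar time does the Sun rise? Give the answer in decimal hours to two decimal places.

6.12 h

−tan φ tan δ = −(0.9228)(-0.0349) = 0.0322; H_s = arccos(0.0322) = 88.15°.
Sunrise is at 12 − H_s/15 = 12 − 5.877 = 6.123 h local solar time.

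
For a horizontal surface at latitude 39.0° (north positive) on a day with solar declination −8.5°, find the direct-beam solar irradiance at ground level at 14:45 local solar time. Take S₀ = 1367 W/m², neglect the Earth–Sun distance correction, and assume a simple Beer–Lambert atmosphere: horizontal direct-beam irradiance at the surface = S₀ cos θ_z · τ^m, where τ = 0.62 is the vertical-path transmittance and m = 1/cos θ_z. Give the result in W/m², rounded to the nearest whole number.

247 W/m²

Hour angle H = 15° × (14.75 − 12) = 41.25°.
With φ = 39.0°, δ = -8.5°, H = 41.25°: sin φ sin δ = -0.0930, cos φ cos δ cos H = 0.5779, so cos θ_z = 0.4849.
Air mass m = 1/cos θ_z = 1/0.4849 = 2.062; τ^m = 0.62^2.062 = 0.3732.
Surface direct beam = 1367 × 0.4849 × 0.3732 = 247.38 W/m².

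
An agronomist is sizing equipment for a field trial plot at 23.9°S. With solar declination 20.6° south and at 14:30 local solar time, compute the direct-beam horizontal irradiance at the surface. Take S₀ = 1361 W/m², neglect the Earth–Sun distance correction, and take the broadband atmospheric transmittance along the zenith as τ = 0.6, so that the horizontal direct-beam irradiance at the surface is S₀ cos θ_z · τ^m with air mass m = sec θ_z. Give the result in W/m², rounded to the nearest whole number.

Hour angle H = 15° × (14.5 − 12) = 37.50°.
With φ = -23.9°, δ = -20.6°, H = 37.50°: sin φ sin δ = 0.1425, cos φ cos δ cos H = 0.6789, so cos θ_z = 0.8214.
Air mass m = 1/cos θ_z = 1/0.8214 = 1.217; τ^m = 0.6^1.217 = 0.5370.
Surface direct beam = 1361 × 0.8214 × 0.5370 = 600.33 W/m².

600 W/m²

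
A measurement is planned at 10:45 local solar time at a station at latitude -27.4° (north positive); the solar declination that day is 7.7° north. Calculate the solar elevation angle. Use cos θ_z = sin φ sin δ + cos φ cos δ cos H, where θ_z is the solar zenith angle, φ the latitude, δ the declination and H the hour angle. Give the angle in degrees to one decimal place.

50.5°

Hour angle H = 15° × (10.75 − 12) = -18.75°.
cos θ_z = sin φ sin δ + cos φ cos δ cos H = (-0.4602)(0.1340) + (0.8878)(0.9910)(0.9469) = 0.7714.
θ_z = arccos(0.7714) = 39.52°, so the elevation is 90° − 39.52° = 50.48°.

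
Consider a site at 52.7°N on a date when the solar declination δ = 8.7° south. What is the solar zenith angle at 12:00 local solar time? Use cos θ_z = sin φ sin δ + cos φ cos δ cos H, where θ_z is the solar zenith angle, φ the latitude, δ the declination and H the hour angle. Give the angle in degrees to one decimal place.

Hour angle H = 15° × (12 − 12) = 0.00°.
cos θ_z = sin φ sin δ + cos φ cos δ cos H = (0.7955)(-0.1513) + (0.6060)(0.9885)(1.0000) = 0.4787.
θ_z = arccos(0.4787) = 61.40°.

61.4°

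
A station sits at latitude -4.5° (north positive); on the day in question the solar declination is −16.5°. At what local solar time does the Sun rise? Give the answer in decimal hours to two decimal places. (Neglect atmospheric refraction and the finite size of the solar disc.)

The sunset hour angle satisfies cos H_s = −tan φ tan δ = -0.0233, giving H_s = 91.34°.
Sunrise is at 12 − H_s/15 = 12 − 6.089 = 5.911 h local solar time.

5.91 h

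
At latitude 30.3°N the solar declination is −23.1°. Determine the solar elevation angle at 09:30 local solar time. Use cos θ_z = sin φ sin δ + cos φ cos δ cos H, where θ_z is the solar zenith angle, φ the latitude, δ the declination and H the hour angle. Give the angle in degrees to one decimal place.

25.6°

Hour angle H = 15° × (9.5 − 12) = -37.50°.
cos θ_z = sin(30.3°) sin(-23.1°) + cos(30.3°) cos(-23.1°) cos(-37.50°) = -0.1979 + 0.6301 = 0.4322.
θ_z = arccos(0.4322) = 64.39°, so the elevation is 90° − 64.39° = 25.61°.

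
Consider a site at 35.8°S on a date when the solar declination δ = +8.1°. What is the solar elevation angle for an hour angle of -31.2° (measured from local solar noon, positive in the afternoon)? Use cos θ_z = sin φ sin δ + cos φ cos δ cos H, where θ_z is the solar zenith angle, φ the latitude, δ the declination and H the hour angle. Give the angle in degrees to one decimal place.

37.2°

cos θ_z = sin(-35.8°) sin(8.1°) + cos(-35.8°) cos(8.1°) cos(-31.20°) = -0.0824 + 0.6868 = 0.6044.
θ_z = arccos(0.6044) = 52.81°, so the elevation is 90° − 52.81° = 37.19°.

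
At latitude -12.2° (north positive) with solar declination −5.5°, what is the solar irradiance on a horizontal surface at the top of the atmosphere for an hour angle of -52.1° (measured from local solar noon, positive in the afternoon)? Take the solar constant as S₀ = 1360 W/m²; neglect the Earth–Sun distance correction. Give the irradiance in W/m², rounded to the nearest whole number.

840 W/m²

cos θ_z = sin φ sin δ + cos φ cos δ cos H = (-0.2113)(-0.0958) + (0.9774)(0.9954)(0.6143) = 0.6179.
Top-of-atmosphere irradiance = S₀ cos θ_z = 1360 × 0.6179 = 840.34 W/m².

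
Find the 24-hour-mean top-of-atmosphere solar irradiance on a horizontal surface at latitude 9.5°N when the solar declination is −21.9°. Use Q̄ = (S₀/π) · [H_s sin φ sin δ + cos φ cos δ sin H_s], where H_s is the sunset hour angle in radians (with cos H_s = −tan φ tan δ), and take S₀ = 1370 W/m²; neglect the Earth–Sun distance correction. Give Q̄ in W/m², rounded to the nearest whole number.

The sunset hour angle satisfies cos H_s = −tan φ tan δ = 0.0673, giving H_s = 86.14°. In radians, H_s = 1.5034.
H_s sin φ sin δ = 1.5034 × 0.1650 × -0.3730 = -0.0925.
cos φ cos δ sin H_s = 0.9863 × 0.9278 × 0.9977 = 0.9130.
Q̄ = (1370/π) × (-0.0925 + 0.9130) = 436.08 × 0.8205 = 357.80 W/m².

358 W/m²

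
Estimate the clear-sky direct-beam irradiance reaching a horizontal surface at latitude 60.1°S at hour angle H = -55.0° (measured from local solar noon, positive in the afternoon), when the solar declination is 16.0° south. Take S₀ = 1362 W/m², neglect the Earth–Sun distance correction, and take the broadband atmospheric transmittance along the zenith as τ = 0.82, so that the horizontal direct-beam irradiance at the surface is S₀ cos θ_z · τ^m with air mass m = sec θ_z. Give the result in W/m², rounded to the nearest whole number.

476 W/m²

cos θ_z = sin φ sin δ + cos φ cos δ cos H = (-0.8669)(-0.2756) + (0.4985)(0.9613)(0.5736) = 0.5138.
Air mass m = 1/cos θ_z = 1/0.5138 = 1.946; τ^m = 0.82^1.946 = 0.6796.
Surface direct beam = 1362 × 0.5138 × 0.6796 = 475.58 W/m².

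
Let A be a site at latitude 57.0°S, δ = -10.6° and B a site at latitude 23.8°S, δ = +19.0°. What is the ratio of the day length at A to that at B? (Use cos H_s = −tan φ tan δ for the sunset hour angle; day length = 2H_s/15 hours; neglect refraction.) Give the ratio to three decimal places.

1.314

A: H_s = arccos(−tan -57.0° · tan -10.6°) = 106.75°, so 2H_s/15 = 14.2333 h.
B: H_s = arccos(−tan -23.8° · tan 19.0°) = 81.26°, so 2H_s/15 = 10.8347 h.
Ratio A/B = 14.2333 / 10.8347 = 1.3137.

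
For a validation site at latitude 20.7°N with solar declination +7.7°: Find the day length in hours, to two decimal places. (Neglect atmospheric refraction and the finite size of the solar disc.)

12.39 hours

cos H_s = −tan(20.7°) · tan(7.7°) = -0.0511, so H_s = arccos(-0.0511) = 92.93°.
Day length = 2 H_s / 15° h⁻¹ = 185.86° / 15 = 12.391 h.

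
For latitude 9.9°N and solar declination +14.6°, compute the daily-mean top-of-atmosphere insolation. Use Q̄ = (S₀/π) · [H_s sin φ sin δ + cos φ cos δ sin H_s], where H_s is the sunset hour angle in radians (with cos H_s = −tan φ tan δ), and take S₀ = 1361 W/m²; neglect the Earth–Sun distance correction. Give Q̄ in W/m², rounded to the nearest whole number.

−tan φ tan δ = −(0.1745)(0.2605) = -0.0455; H_s = arccos(-0.0455) = 92.61°. In radians, H_s = 1.6163.
H_s sin φ sin δ = 1.6163 × 0.1719 × 0.2521 = 0.0700.
cos φ cos δ sin H_s = 0.9851 × 0.9677 × 0.9990 = 0.9523.
Q̄ = (1361/π) × (0.0700 + 0.9523) = 433.22 × 1.0223 = 442.88 W/m².

443 W/m²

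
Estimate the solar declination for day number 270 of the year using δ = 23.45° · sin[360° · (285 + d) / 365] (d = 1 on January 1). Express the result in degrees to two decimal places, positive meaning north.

360 × (285 + 270) / 365 = 547.397°; sin(547.397°) = -0.1287.
δ = 23.45 × -0.1287 = -3.018° ≈ -3.02°.

-3.02°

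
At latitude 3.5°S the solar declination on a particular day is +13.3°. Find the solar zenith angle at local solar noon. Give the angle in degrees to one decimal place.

At local solar noon the hour angle is zero, so the zenith angle is |φ − δ| = |-3.5° − (13.3°)| = 16.8°.

16.8°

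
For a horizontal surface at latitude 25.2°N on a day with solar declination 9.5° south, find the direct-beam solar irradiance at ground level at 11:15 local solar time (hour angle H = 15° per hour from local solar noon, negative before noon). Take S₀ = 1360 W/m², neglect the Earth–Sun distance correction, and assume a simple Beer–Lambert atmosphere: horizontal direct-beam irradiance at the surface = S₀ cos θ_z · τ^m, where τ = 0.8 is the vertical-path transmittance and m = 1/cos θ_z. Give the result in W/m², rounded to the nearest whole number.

830 W/m²

Hour angle H = 15° × (11.25 − 12) = -11.25°.
cos θ_z = sin φ sin δ + cos φ cos δ cos H = (0.4258)(-0.1650) + (0.9048)(0.9863)(0.9808) = 0.8050.
Air mass m = 1/cos θ_z = 1/0.8050 = 1.242; τ^m = 0.8^1.242 = 0.7579.
Surface direct beam = 1360 × 0.8050 × 0.7579 = 829.75 W/m².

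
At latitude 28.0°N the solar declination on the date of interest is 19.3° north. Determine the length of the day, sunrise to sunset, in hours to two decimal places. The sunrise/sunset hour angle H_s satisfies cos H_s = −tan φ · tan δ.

13.43 hours

−tan φ tan δ = −(0.5317)(0.3502) = -0.1862; H_s = arccos(-0.1862) = 100.73°.
Day length = 2 H_s / 15° h⁻¹ = 201.46° / 15 = 13.431 h.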